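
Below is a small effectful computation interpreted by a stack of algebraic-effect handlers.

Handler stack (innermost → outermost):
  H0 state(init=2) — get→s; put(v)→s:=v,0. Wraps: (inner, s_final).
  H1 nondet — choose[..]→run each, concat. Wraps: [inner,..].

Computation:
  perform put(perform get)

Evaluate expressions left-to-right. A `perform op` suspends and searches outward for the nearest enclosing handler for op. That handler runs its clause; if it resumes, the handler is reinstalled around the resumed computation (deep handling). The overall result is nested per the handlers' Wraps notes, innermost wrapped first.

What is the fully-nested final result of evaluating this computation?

Working:
get @ H0 ⇒ 2
put(2) @ H0 ⇒ s:=2
H0 returns (0, 2)
H1 returns [(0, 2)]
= [(0, 2)]

Answer: [(0, 2)]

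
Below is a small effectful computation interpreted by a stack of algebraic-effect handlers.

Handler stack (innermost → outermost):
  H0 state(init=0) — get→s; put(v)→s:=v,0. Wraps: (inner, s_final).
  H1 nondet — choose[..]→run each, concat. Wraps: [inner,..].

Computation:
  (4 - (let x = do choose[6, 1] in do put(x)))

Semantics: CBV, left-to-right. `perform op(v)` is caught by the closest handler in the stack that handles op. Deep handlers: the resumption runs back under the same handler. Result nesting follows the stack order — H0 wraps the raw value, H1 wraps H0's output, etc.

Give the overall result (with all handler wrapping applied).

Evaluation trace:
choose[6, 1] @ H1
  branch[0] choose=6:
    put(6) @ H0 ⇒ s:=6
    H0 returns (4, 6)
    H1 returns [(4, 6)]
  branch[1] choose=1:
    put(1) @ H0 ⇒ s:=1
    H0 returns (4, 1)
    H1 returns [(4, 1)]
= [(4, 6), (4, 1)]

Answer: [(4, 6), (4, 1)]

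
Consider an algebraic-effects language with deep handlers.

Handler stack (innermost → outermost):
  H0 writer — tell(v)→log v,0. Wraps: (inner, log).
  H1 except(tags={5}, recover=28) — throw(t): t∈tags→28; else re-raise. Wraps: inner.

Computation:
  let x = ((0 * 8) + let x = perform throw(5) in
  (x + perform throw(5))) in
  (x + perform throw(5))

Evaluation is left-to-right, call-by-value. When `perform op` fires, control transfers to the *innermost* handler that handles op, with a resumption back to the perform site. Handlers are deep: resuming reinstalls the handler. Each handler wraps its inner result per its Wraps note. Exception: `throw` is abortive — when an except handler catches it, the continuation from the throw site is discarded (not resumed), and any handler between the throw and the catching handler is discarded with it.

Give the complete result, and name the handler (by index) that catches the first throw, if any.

Answer: 28 ; first throw caught by: H1

Evaluation trace:
throw(5) @ H1 caught ⇒ 28
= 28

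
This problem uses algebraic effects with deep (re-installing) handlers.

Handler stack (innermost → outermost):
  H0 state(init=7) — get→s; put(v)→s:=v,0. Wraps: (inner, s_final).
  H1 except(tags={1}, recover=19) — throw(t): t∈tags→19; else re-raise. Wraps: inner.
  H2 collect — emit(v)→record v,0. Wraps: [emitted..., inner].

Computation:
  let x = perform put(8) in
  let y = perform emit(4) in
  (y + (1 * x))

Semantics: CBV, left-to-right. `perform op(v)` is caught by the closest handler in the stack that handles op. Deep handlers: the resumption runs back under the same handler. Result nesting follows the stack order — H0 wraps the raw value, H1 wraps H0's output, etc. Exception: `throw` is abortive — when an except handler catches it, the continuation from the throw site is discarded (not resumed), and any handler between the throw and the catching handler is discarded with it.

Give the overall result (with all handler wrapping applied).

Evaluation trace:
put(8) @ H0 ⇒ s:=8
emit(4) @ H2 ⇒ out+=4
H0 returns (0, 8)
H1 returns (0, 8)
H2 returns [4, (0, 8)]
= [4, (0, 8)]

Answer: [4, (0, 8)]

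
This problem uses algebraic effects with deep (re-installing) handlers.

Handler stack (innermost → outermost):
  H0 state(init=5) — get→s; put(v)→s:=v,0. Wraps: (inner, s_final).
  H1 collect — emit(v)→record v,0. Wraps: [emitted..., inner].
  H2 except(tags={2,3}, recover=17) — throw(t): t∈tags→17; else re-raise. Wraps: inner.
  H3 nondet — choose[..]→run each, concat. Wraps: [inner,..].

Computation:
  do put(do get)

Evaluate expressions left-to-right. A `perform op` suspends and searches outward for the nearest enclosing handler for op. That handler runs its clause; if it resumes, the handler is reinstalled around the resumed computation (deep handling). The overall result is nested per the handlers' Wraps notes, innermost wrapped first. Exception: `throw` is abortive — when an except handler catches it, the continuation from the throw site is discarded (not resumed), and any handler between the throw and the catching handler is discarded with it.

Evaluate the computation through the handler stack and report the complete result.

Answer: [[(0, 5)]]

Working:
get @ H0 ⇒ 5
put(5) @ H0 ⇒ s:=5
H0 returns (0, 5)
H1 returns [(0, 5)]
H2 returns [(0, 5)]
H3 returns [[(0, 5)]]
= [[(0, 5)]]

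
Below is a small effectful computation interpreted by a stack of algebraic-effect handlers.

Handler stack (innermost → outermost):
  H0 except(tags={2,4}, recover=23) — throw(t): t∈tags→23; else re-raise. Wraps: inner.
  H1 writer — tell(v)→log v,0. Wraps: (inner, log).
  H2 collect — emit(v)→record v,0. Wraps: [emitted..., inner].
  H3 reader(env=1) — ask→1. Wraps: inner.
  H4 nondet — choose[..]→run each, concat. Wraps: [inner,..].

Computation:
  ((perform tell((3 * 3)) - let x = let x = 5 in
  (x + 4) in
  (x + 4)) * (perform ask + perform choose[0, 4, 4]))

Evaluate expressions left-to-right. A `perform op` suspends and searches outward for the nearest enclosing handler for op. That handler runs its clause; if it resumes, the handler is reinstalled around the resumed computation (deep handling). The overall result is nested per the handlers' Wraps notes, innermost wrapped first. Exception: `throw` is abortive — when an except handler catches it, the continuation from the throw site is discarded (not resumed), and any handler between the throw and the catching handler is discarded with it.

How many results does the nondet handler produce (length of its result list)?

Evaluation trace:
tell(9) @ H1 ⇒ log+=9
ask @ H3 ⇒ 1
choose[0, 4, 4] @ H4
  branch[0] choose=0:
    H0 returns -13
    H1 returns (-13, (9))
    H2 returns [(-13, (9))]
    H3 returns [(-13, (9))]
    H4 returns [[(-13, (9))]]
  branch[1] choose=4:
    H0 returns -65
    H1 returns (-65, (9))
    H2 returns [(-65, (9))]
    H3 returns [(-65, (9))]
    H4 returns [[(-65, (9))]]
  branch[2] choose=4:
    H0 returns -65
    H1 returns (-65, (9))
    H2 returns [(-65, (9))]
    H3 returns [(-65, (9))]
    H4 returns [[(-65, (9))]]
= [[(-13, (9))], [(-65, (9))], [(-65, (9))]]

Answer: 3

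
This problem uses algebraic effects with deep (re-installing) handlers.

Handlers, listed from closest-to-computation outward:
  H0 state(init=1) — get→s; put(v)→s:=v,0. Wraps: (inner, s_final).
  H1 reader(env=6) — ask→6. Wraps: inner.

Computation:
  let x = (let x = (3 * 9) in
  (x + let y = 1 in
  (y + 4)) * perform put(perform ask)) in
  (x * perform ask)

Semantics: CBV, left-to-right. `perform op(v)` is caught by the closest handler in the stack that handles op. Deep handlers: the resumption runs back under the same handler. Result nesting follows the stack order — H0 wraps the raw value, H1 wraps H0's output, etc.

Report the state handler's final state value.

Answer: 6

Working:
ask @ H1 ⇒ 6
put(6) @ H0 ⇒ s:=6
ask @ H1 ⇒ 6
H0 returns (0, 6)
H1 returns (0, 6)
= (0, 6)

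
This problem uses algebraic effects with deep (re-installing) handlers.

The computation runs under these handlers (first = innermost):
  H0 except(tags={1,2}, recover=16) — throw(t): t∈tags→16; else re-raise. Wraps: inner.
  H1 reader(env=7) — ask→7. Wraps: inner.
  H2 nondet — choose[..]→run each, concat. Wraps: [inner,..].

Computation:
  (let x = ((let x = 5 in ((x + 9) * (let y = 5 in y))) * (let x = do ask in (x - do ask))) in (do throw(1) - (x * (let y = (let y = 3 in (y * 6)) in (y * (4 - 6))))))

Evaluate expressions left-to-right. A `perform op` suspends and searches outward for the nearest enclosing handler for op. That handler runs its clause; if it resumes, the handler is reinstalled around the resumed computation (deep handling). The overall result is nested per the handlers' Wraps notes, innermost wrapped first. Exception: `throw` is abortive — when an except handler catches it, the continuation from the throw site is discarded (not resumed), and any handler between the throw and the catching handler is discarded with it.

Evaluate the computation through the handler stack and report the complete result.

Step-by-step:
ask @ H1 ⇒ 7
ask @ H1 ⇒ 7
throw(1) @ H0 caught ⇒ 16
H1 returns 16
H2 returns [16]
= [16]

Answer: [16]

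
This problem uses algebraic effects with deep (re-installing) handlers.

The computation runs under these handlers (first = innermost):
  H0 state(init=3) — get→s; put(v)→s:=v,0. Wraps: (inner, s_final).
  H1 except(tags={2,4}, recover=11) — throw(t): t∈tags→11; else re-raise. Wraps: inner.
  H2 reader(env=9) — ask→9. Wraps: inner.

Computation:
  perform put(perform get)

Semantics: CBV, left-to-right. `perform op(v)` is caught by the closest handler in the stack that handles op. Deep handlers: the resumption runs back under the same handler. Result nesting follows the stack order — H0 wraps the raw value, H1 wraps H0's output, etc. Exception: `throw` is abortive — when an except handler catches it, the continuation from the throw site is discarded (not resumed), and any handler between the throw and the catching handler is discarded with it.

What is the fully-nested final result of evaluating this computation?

Step-by-step:
get @ H0 ⇒ 3
put(3) @ H0 ⇒ s:=3
H0 returns (0, 3)
H1 returns (0, 3)
H2 returns (0, 3)
= (0, 3)

Answer: (0, 3)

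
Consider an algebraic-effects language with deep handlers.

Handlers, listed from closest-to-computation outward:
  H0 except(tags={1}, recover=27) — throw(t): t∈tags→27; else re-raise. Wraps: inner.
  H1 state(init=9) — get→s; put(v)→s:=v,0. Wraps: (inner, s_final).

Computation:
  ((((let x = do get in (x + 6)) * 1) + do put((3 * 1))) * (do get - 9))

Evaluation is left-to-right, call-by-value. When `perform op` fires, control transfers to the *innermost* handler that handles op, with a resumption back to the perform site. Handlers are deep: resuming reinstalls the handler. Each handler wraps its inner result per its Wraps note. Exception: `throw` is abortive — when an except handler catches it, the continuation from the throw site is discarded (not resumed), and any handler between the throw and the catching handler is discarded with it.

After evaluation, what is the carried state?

Step-by-step:
get @ H1 ⇒ 9
put(3) @ H1 ⇒ s:=3
get @ H1 ⇒ 3
H0 returns -90
H1 returns (-90, 3)
= (-90, 3)

Answer: 3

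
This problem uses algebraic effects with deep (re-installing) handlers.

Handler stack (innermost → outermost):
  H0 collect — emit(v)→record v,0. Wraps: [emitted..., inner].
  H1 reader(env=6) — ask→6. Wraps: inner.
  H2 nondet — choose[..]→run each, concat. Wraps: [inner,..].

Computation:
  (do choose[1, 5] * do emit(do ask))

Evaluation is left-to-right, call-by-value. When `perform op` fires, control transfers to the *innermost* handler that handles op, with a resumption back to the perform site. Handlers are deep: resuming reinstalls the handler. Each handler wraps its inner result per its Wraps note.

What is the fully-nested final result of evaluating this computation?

Step-by-step:
choose[1, 5] @ H2
  branch[0] choose=1:
    ask @ H1 ⇒ 6
    emit(6) @ H0 ⇒ out+=6
    H0 returns [6, 0]
    H1 returns [6, 0]
    H2 returns [[6, 0]]
  branch[1] choose=5:
    ask @ H1 ⇒ 6
    emit(6) @ H0 ⇒ out+=6
    H0 returns [6, 0]
    H1 returns [6, 0]
    H2 returns [[6, 0]]
= [[6, 0], [6, 0]]

Answer: [[6, 0], [6, 0]]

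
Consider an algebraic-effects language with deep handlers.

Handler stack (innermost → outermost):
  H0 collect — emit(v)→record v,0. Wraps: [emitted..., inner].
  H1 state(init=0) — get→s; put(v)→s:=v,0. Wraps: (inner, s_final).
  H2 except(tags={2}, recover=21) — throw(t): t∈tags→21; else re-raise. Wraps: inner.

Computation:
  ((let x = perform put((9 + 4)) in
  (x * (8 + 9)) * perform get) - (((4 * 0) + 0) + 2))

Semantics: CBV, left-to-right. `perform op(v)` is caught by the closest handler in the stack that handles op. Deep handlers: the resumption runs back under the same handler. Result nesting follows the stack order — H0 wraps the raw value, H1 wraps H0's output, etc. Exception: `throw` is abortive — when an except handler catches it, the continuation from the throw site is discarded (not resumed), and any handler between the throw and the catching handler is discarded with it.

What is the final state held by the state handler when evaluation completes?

Answer: 13

Evaluation trace:
put(13) @ H1 ⇒ s:=13
get @ H1 ⇒ 13
H0 returns [-2]
H1 returns ([-2], 13)
H2 returns ([-2], 13)
= ([-2], 13)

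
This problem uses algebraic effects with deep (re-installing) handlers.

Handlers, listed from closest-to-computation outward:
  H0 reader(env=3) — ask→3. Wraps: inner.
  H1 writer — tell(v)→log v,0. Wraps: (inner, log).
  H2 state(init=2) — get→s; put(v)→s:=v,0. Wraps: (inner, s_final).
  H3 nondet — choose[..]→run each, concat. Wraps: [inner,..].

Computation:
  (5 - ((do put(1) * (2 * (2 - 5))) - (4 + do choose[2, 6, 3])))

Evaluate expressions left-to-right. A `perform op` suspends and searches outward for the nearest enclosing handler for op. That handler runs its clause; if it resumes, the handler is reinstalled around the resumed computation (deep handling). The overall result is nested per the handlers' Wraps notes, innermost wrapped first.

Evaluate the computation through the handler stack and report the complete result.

Step-by-step:
put(1) @ H2 ⇒ s:=1
choose[2, 6, 3] @ H3
  branch[0] choose=2:
    H0 returns 11
    H1 returns (11, ())
    H2 returns ((11, ()), 1)
    H3 returns [((11, ()), 1)]
  branch[1] choose=6:
    H0 returns 15
    H1 returns (15, ())
    H2 returns ((15, ()), 1)
    H3 returns [((15, ()), 1)]
  branch[2] choose=3:
    H0 returns 12
    H1 returns (12, ())
    H2 returns ((12, ()), 1)
    H3 returns [((12, ()), 1)]
= [((11, ()), 1), ((15, ()), 1), ((12, ()), 1)]

Answer: [((11, ()), 1), ((15, ()), 1), ((12, ()), 1)]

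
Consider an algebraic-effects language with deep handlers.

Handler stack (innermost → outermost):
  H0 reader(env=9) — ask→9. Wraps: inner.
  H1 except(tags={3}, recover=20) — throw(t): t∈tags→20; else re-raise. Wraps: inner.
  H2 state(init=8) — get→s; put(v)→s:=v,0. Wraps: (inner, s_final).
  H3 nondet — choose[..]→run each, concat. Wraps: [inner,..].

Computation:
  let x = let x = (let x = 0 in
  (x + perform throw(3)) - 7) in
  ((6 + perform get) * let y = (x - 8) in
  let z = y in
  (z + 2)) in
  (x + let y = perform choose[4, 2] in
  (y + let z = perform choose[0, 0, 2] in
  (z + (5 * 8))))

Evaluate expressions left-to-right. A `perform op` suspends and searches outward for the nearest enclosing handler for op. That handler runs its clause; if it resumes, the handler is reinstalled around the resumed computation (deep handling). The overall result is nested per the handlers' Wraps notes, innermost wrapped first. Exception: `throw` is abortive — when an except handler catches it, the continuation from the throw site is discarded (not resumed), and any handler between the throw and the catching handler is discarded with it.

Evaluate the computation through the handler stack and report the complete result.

Answer: [(20, 8)]

Evaluation trace:
throw(3) @ H1 caught ⇒ 20
H2 returns (20, 8)
H3 returns [(20, 8)]
= [(20, 8)]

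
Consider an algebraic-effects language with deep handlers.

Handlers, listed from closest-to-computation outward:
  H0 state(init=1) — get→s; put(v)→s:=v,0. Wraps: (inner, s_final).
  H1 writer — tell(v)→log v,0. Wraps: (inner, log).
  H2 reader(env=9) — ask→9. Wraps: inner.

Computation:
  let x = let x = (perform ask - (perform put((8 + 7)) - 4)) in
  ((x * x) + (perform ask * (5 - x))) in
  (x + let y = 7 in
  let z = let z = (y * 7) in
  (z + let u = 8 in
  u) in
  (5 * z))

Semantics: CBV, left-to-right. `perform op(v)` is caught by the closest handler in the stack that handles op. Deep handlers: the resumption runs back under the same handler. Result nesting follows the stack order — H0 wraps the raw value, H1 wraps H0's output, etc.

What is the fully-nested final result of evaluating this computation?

Working:
ask @ H2 ⇒ 9
put(15) @ H0 ⇒ s:=15
ask @ H2 ⇒ 9
H0 returns (382, 15)
H1 returns ((382, 15), ())
H2 returns ((382, 15), ())
= ((382, 15), ())

Answer: ((382, 15), ())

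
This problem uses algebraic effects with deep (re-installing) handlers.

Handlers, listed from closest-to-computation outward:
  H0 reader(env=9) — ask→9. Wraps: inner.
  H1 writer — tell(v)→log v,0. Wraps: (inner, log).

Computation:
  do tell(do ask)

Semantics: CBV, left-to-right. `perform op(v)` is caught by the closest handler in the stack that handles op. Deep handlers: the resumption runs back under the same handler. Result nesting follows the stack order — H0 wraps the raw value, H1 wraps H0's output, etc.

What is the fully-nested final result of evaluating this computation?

Answer: (0, (9))

Step-by-step:
ask @ H0 ⇒ 9
tell(9) @ H1 ⇒ log+=9
H0 returns 0
H1 returns (0, (9))
= (0, (9))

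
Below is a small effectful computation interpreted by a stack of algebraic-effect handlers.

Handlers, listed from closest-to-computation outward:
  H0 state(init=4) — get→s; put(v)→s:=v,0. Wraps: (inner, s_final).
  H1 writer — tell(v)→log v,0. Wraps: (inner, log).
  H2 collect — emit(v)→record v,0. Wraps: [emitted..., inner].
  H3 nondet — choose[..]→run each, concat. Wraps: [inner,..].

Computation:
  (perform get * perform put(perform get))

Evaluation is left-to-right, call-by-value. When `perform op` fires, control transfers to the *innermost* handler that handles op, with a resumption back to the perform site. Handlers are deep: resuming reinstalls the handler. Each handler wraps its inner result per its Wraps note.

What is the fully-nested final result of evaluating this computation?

Answer: [[((0, 4), ())]]

Evaluation trace:
get @ H0 ⇒ 4
get @ H0 ⇒ 4
put(4) @ H0 ⇒ s:=4
H0 returns (0, 4)
H1 returns ((0, 4), ())
H2 returns [((0, 4), ())]
H3 returns [[((0, 4), ())]]
= [[((0, 4), ())]]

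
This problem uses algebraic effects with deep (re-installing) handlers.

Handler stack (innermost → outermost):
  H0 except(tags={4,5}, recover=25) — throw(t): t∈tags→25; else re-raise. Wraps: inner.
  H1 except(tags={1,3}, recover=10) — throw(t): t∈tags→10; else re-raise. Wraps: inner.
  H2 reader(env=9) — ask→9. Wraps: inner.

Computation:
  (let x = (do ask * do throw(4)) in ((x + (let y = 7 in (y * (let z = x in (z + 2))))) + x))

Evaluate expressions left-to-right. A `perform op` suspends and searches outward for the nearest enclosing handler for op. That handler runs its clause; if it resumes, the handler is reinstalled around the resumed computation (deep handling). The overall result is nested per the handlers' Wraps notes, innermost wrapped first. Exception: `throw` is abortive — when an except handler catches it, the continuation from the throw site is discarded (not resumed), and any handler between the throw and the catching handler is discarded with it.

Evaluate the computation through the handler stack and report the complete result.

Answer: 25

Evaluation trace:
ask @ H2 ⇒ 9
throw(4) @ H0 caught ⇒ 25
H1 returns 25
H2 returns 25
= 25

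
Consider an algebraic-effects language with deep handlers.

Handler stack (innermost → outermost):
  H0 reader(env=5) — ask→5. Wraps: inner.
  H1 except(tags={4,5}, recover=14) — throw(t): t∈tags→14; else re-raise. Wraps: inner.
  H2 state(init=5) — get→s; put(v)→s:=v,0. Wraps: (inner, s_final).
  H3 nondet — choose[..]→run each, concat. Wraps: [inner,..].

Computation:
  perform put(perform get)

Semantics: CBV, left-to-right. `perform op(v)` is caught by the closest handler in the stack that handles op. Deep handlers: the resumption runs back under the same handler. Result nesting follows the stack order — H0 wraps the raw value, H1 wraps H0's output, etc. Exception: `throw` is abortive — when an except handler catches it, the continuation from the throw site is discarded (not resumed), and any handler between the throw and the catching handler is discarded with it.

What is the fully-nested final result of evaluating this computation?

Answer: [(0, 5)]

Evaluation trace:
get @ H2 ⇒ 5
put(5) @ H2 ⇒ s:=5
H0 returns 0
H1 returns 0
H2 returns (0, 5)
H3 returns [(0, 5)]
= [(0, 5)]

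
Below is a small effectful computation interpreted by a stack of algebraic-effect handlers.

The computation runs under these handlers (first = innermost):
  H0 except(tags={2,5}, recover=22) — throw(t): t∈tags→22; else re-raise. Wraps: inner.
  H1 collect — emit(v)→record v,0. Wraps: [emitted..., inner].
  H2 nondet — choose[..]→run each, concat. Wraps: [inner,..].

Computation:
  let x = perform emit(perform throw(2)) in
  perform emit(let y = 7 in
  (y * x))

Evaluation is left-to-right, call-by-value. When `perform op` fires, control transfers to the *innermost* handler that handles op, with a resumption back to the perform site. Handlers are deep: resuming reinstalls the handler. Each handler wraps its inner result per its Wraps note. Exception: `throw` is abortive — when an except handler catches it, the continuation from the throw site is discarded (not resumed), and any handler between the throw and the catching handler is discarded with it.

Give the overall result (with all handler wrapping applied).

Answer: [[22]]

Step-by-step:
throw(2) @ H0 caught ⇒ 22
H1 returns [22]
H2 returns [[22]]
= [[22]]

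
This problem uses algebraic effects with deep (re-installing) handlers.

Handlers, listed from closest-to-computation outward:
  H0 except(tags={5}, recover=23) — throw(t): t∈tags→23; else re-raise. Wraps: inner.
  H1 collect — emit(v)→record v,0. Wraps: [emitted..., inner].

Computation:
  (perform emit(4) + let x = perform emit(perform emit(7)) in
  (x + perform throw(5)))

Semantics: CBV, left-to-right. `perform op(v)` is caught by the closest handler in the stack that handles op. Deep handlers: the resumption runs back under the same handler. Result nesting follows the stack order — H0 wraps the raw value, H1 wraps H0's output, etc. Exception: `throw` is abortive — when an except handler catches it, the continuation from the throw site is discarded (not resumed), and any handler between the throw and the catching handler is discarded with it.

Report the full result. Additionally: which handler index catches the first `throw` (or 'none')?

Answer: [4, 7, 0, 23] ; first throw caught by: H0

Working:
emit(4) @ H1 ⇒ out+=4
emit(7) @ H1 ⇒ out+=7
emit(0) @ H1 ⇒ out+=0
throw(5) @ H0 caught ⇒ 23
H1 returns [4, 7, 0, 23]
= [4, 7, 0, 23]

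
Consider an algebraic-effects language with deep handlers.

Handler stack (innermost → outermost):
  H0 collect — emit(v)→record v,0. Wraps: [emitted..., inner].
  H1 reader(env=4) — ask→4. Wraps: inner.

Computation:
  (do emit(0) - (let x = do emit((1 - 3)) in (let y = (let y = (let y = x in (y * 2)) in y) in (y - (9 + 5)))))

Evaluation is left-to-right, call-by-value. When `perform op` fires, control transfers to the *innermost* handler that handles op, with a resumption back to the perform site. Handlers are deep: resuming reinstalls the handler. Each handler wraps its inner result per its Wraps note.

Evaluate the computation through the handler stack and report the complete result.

Step-by-step:
emit(0) @ H0 ⇒ out+=0
emit(-2) @ H0 ⇒ out+=-2
H0 returns [0, -2, 14]
H1 returns [0, -2, 14]
= [0, -2, 14]

Answer: [0, -2, 14]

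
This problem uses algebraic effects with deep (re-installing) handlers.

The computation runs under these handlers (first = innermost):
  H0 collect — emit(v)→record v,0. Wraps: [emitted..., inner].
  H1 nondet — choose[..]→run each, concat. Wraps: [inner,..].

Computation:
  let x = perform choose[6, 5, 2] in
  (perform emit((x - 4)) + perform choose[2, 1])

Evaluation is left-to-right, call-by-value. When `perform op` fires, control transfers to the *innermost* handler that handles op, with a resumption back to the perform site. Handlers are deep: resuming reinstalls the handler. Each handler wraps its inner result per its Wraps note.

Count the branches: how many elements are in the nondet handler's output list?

Step-by-step:
choose[6, 5, 2] @ H1
  branch[0] choose=6:
    emit(2) @ H0 ⇒ out+=2
    choose[2, 1] @ H1
      branch[0] choose=2:
        H0 returns [2, 2]
        H1 returns [[2, 2]]
      branch[1] choose=1:
        H0 returns [2, 1]
        H1 returns [[2, 1]]
  branch[1] choose=5:
    emit(1) @ H0 ⇒ out+=1
    choose[2, 1] @ H1
      branch[0] choose=2:
        H0 returns [1, 2]
        H1 returns [[1, 2]]
      branch[1] choose=1:
        H0 returns [1, 1]
        H1 returns [[1, 1]]
  branch[2] choose=2:
    emit(-2) @ H0 ⇒ out+=-2
    choose[2, 1] @ H1
      branch[0] choose=2:
        H0 returns [-2, 2]
        H1 returns [[-2, 2]]
      branch[1] choose=1:
        H0 returns [-2, 1]
        H1 returns [[-2, 1]]
= [[2, 2], [2, 1], [1, 2], [1, 1], [-2, 2], [-2, 1]]

Answer: 6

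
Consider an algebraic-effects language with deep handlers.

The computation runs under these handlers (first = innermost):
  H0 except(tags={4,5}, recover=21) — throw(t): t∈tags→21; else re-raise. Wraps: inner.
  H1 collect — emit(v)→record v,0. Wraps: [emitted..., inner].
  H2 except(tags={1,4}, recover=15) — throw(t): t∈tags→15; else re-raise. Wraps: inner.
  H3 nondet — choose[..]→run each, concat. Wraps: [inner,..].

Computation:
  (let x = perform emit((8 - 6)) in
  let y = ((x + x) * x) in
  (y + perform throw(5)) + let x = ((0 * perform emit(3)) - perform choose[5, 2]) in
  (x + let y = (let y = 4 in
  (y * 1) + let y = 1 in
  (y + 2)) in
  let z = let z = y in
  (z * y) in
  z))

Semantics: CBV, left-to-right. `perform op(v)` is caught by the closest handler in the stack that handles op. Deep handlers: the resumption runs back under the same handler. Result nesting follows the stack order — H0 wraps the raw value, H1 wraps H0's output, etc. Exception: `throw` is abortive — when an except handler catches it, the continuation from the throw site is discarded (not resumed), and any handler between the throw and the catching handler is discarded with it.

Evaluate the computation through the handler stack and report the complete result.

Working:
emit(2) @ H1 ⇒ out+=2
throw(5) @ H0 caught ⇒ 21
H1 returns [2, 21]
H2 returns [2, 21]
H3 returns [[2, 21]]
= [[2, 21]]

Answer: [[2, 21]]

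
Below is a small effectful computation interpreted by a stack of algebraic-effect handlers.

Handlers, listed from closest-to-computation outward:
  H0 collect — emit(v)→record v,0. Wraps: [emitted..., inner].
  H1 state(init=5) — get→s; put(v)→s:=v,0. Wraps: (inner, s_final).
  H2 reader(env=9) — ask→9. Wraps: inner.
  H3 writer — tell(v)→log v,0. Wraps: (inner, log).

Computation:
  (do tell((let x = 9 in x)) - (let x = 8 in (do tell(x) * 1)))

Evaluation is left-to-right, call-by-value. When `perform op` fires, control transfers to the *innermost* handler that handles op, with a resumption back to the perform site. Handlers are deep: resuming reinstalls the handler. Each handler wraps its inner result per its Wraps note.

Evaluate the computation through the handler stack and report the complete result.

Answer: (([0], 5), (9, 8))

Working:
tell(9) @ H3 ⇒ log+=9
tell(8) @ H3 ⇒ log+=8
H0 returns [0]
H1 returns ([0], 5)
H2 returns ([0], 5)
H3 returns (([0], 5), (9, 8))
= (([0], 5), (9, 8))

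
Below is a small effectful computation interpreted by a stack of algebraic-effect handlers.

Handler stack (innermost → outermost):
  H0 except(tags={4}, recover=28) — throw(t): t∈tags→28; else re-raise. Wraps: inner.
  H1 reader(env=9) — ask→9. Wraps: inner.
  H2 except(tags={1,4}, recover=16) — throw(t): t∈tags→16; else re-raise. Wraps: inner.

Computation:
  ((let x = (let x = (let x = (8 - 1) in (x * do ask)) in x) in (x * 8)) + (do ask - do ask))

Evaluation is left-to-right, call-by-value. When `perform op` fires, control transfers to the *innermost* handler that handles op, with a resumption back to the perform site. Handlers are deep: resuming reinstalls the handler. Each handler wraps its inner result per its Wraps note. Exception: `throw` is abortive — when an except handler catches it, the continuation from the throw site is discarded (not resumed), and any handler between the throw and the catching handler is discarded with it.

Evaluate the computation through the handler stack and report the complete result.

Answer: 504

Step-by-step:
ask @ H1 ⇒ 9
ask @ H1 ⇒ 9
ask @ H1 ⇒ 9
H0 returns 504
H1 returns 504
H2 returns 504
= 504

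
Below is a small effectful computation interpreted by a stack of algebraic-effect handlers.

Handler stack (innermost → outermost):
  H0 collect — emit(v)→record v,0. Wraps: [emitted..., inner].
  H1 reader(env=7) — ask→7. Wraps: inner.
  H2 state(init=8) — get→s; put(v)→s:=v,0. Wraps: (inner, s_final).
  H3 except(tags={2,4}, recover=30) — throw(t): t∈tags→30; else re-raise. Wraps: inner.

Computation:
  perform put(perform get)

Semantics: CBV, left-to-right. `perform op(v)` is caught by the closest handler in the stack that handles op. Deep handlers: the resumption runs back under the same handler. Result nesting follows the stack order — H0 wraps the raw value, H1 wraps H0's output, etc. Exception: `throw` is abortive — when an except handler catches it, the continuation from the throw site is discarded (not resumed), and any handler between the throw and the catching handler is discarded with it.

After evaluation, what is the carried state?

Answer: 8

Working:
get @ H2 ⇒ 8
put(8) @ H2 ⇒ s:=8
H0 returns [0]
H1 returns [0]
H2 returns ([0], 8)
H3 returns ([0], 8)
= ([0], 8)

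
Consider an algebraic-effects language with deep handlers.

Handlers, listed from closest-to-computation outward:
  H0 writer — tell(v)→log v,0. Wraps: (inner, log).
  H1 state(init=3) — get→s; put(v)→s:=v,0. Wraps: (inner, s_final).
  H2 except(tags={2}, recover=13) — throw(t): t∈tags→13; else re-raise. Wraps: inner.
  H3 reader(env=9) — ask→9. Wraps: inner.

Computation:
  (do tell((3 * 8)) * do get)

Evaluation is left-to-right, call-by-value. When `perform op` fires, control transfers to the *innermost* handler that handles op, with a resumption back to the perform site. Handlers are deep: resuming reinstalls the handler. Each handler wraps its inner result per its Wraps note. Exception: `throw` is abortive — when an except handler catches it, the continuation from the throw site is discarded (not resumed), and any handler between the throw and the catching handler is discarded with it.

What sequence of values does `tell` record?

Step-by-step:
tell(24) @ H0 ⇒ log+=24
get @ H1 ⇒ 3
H0 returns (0, (24))
H1 returns ((0, (24)), 3)
H2 returns ((0, (24)), 3)
H3 returns ((0, (24)), 3)
= ((0, (24)), 3)

Answer: (24)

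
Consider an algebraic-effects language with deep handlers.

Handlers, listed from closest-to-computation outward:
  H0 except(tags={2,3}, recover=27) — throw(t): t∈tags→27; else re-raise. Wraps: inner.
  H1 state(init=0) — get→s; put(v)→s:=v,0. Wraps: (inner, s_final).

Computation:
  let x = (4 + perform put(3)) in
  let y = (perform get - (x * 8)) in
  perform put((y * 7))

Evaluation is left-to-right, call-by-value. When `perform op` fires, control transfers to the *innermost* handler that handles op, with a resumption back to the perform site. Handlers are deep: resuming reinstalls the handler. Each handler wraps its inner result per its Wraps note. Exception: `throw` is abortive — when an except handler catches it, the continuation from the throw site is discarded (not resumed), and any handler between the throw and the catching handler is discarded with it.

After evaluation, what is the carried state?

Answer: -203

Evaluation trace:
put(3) @ H1 ⇒ s:=3
get @ H1 ⇒ 3
put(-203) @ H1 ⇒ s:=-203
H0 returns 0
H1 returns (0, -203)
= (0, -203)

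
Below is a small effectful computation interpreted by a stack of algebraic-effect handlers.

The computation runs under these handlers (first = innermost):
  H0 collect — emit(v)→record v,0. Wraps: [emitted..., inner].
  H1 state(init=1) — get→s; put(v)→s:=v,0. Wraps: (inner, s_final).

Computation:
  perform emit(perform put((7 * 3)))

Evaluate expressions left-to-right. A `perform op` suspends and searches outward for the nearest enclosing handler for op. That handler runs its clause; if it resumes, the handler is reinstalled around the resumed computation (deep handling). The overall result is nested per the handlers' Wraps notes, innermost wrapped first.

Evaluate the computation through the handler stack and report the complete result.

Answer: ([0, 0], 21)

Evaluation trace:
put(21) @ H1 ⇒ s:=21
emit(0) @ H0 ⇒ out+=0
H0 returns [0, 0]
H1 returns ([0, 0], 21)
= ([0, 0], 21)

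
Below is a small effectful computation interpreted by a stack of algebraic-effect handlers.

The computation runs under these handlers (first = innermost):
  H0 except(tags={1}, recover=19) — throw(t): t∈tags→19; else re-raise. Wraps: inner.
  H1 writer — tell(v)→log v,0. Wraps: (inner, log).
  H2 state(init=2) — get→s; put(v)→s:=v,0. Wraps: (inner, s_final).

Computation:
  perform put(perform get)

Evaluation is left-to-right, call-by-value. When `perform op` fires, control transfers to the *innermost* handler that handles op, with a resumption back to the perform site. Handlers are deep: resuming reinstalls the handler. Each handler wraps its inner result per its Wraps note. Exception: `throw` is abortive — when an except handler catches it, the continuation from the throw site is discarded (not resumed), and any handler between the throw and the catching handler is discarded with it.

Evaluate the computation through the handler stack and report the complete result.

Evaluation trace:
get @ H2 ⇒ 2
put(2) @ H2 ⇒ s:=2
H0 returns 0
H1 returns (0, ())
H2 returns ((0, ()), 2)
= ((0, ()), 2)

Answer: ((0, ()), 2)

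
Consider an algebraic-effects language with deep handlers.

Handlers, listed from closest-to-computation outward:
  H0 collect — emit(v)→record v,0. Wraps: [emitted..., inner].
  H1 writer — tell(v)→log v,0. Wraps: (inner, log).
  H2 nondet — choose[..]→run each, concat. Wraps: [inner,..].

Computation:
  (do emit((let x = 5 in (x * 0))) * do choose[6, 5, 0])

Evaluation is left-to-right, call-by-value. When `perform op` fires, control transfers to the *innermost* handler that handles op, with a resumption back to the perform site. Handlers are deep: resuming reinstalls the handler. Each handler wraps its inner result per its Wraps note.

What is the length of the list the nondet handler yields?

Answer: 3

Working:
emit(0) @ H0 ⇒ out+=0
choose[6, 5, 0] @ H2
  branch[0] choose=6:
    H0 returns [0, 0]
    H1 returns ([0, 0], ())
    H2 returns [([0, 0], ())]
  branch[1] choose=5:
    H0 returns [0, 0]
    H1 returns ([0, 0], ())
    H2 returns [([0, 0], ())]
  branch[2] choose=0:
    H0 returns [0, 0]
    H1 returns ([0, 0], ())
    H2 returns [([0, 0], ())]
= [([0, 0], ()), ([0, 0], ()), ([0, 0], ())]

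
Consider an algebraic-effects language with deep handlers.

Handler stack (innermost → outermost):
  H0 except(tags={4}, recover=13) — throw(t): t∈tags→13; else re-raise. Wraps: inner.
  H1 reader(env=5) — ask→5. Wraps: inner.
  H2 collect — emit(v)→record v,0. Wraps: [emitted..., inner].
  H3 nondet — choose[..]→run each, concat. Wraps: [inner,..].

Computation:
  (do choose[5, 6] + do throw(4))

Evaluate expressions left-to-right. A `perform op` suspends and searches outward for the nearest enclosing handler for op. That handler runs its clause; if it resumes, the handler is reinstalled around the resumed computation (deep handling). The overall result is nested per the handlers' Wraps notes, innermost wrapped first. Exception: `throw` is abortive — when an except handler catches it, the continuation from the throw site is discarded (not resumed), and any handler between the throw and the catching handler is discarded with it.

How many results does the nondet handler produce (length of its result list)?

Answer: 2

Working:
choose[5, 6] @ H3
  branch[0] choose=5:
    throw(4) @ H0 caught ⇒ 13
    H1 returns 13
    H2 returns [13]
    H3 returns [[13]]
  branch[1] choose=6:
    throw(4) @ H0 caught ⇒ 13
    H1 returns 13
    H2 returns [13]
    H3 returns [[13]]
= [[13], [13]]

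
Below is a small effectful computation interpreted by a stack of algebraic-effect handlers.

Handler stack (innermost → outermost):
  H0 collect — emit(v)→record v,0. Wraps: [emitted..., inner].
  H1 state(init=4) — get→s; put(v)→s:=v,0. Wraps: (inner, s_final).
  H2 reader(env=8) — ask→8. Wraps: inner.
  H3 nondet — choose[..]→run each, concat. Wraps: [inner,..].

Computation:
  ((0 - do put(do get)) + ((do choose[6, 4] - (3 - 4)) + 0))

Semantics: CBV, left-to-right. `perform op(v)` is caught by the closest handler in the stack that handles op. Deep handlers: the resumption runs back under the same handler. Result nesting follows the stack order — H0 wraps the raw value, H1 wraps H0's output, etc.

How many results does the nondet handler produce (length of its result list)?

Answer: 2

Step-by-step:
get @ H1 ⇒ 4
put(4) @ H1 ⇒ s:=4
choose[6, 4] @ H3
  branch[0] choose=6:
    H0 returns [7]
    H1 returns ([7], 4)
    H2 returns ([7], 4)
    H3 returns [([7], 4)]
  branch[1] choose=4:
    H0 returns [5]
    H1 returns ([5], 4)
    H2 returns ([5], 4)
    H3 returns [([5], 4)]
= [([7], 4), ([5], 4)]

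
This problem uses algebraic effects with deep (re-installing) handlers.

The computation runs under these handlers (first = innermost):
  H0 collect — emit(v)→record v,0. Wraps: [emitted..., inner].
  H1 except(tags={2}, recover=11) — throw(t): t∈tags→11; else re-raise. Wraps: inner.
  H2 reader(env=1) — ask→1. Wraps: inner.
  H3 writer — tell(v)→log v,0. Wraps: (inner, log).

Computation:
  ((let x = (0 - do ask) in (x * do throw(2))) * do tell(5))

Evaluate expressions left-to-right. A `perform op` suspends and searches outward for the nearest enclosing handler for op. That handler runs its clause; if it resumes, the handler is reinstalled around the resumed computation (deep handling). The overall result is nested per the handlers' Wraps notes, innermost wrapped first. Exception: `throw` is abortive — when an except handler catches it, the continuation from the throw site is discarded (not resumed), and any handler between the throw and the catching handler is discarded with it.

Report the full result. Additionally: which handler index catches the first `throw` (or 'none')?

Step-by-step:
ask @ H2 ⇒ 1
throw(2) @ H1 caught ⇒ 11
H2 returns 11
H3 returns (11, ())
= (11, ())

Answer: (11, ()) ; first throw caught by: H1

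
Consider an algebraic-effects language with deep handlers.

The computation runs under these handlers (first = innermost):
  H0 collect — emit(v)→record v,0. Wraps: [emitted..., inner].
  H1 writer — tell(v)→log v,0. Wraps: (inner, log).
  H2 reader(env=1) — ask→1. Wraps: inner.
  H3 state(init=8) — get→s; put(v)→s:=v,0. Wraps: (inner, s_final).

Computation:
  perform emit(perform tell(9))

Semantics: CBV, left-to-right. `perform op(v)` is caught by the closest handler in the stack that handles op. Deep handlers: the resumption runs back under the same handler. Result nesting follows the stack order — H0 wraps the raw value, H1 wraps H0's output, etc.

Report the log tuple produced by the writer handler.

Working:
tell(9) @ H1 ⇒ log+=9
emit(0) @ H0 ⇒ out+=0
H0 returns [0, 0]
H1 returns ([0, 0], (9))
H2 returns ([0, 0], (9))
H3 returns (([0, 0], (9)), 8)
= (([0, 0], (9)), 8)

Answer: (9)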